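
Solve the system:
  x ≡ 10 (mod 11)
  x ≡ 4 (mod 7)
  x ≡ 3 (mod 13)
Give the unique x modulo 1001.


Moduli 11, 7, 13 are pairwise coprime; by CRT there is a unique solution modulo M = 11 · 7 · 13 = 1001.
Solve pairwise, accumulating the modulus:
  Start with x ≡ 10 (mod 11).
  Combine with x ≡ 4 (mod 7): since gcd(11, 7) = 1, we get a unique residue mod 77.
    Write x = 10 + 11·t and substitute into x ≡ 4 (mod 7): 11·t ≡ 4 − 10 = -6 (mod 7).
    Reduce coefficients mod 7: 4·t ≡ 1 (mod 7).
    The inverse of 4 mod 7 is 2 (since 4·2 = 8 = 1·7 + 1), so t ≡ 2·1 = 2 ≡ 2 (mod 7).
    Then x = 10 + 11·2 = 32, valid modulo lcm(11, 7) = 77: x ≡ 32 (mod 77).
  Combine with x ≡ 3 (mod 13): since gcd(77, 13) = 1, we get a unique residue mod 1001.
    Write x = 32 + 77·t and substitute into x ≡ 3 (mod 13): 77·t ≡ 3 − 32 = -29 (mod 13).
    Reduce coefficients mod 13: 12·t ≡ 10 (mod 13).
    The inverse of 12 mod 13 is 12 (since 12·12 = 144 = 11·13 + 1), so t ≡ 12·10 = 120 ≡ 3 (mod 13).
    Then x = 32 + 77·3 = 263, valid modulo lcm(77, 13) = 1001: x ≡ 263 (mod 1001).
Verify: 263 mod 11 = 10 ✓, 263 mod 7 = 4 ✓, 263 mod 13 = 3 ✓.

x ≡ 263 (mod 1001).


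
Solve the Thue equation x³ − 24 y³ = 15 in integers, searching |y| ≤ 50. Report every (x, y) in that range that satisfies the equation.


The equation is x³ - 24y³ = 15. For fixed y, x³ = 24·y³ + 15, so a solution requires the RHS to be a perfect cube.
Strategy: iterate y from -50 to 50, compute RHS = 24·y³ + 15, and check whether it is a (positive or negative) perfect cube.
Check small values of y:
  y = 0: RHS = 15 is not a perfect cube.
  y = 1: RHS = 39 is not a perfect cube.
  y = -1: RHS = -9 is not a perfect cube.
  y = 2: RHS = 207 is not a perfect cube.
  y = -2: RHS = -177 is not a perfect cube.
  y = 3: RHS = 663 is not a perfect cube.
  y = -3: RHS = -633 is not a perfect cube.
Continuing the search up to |y| = 50 finds no solutions either.
No (x, y) in the scanned range satisfies the equation.

No integer solutions with |y| ≤ 50.


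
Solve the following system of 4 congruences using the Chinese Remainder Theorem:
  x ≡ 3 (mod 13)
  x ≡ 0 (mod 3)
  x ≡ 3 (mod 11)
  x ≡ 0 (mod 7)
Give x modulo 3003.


Product of moduli M = 13 · 3 · 11 · 7 = 3003.
Merge one congruence at a time:
  Start: x ≡ 3 (mod 13).
  Combine with x ≡ 0 (mod 3); new modulus lcm = 39.
    Write x = 3 + 13·t and substitute into x ≡ 0 (mod 3): 13·t ≡ 0 − 3 = -3 (mod 3).
    Reduce coefficients mod 3: 1·t ≡ 0 (mod 3).
    So t ≡ 0 (mod 3).
    Then x = 3 + 13·0 = 3, valid modulo lcm(13, 3) = 39: x ≡ 3 (mod 39).
  Combine with x ≡ 3 (mod 11); new modulus lcm = 429.
    Write x = 3 + 39·t and substitute into x ≡ 3 (mod 11): 39·t ≡ 3 − 3 = 0 (mod 11).
    Reduce coefficients mod 11: 6·t ≡ 0 (mod 11).
    The inverse of 6 mod 11 is 2 (since 6·2 = 12 = 1·11 + 1), so t ≡ 2·0 = 0 ≡ 0 (mod 11).
    Then x = 3 + 39·0 = 3, valid modulo lcm(39, 11) = 429: x ≡ 3 (mod 429).
  Combine with x ≡ 0 (mod 7); new modulus lcm = 3003.
    Write x = 3 + 429·t and substitute into x ≡ 0 (mod 7): 429·t ≡ 0 − 3 = -3 (mod 7).
    Reduce coefficients mod 7: 2·t ≡ 4 (mod 7).
    The inverse of 2 mod 7 is 4 (since 2·4 = 8 = 1·7 + 1), so t ≡ 4·4 = 16 ≡ 2 (mod 7).
    Then x = 3 + 429·2 = 861, valid modulo lcm(429, 7) = 3003: x ≡ 861 (mod 3003).
Verify against each original: 861 mod 13 = 3, 861 mod 3 = 0, 861 mod 11 = 3, 861 mod 7 = 0.

x ≡ 861 (mod 3003).


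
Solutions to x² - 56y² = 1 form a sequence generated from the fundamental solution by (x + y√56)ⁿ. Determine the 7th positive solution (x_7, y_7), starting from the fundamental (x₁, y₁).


Step 1: Find the fundamental solution (x₁, y₁) of x² - 56y² = 1.
  Expand √56 as a continued fraction. a₀ = ⌊√56⌋ = 7; iterate m_{k+1} = d_k·a_k − m_k, d_{k+1} = (56 − m_{k+1}²)/d_k, a_{k+1} = ⌊(a₀ + m_{k+1})/d_{k+1}⌋ (starting m₀ = 0, d₀ = 1), with convergents p_k = a_k·p_{k-1} + p_{k-2}, q_k = a_k·q_{k-1} + q_{k-2} (p₋₁ = 1, q₋₁ = 0):
  k = 0: a₀ = 7; p₀/q₀ = 7/1; p₀² − 56·q₀² = 49 − 56 = -7.
  k = 1: m = 7, d = 7, a = ⌊(7 + 7)/7⌋ = 2; p/q = (2·7 + 1)/(2·1 + 0) = 15/2; p² − 56·q² = 225 − 224 = 1.
  The first convergent with p² − 56·q² = 1 gives the fundamental solution (x₁, y₁) = (15, 2).
Step 2: Apply the recurrence (x_{n+1}, y_{n+1}) = (x₁x_n + 56y₁y_n, x₁y_n + y₁x_n) repeatedly.
  From (x_1, y_1) = (15, 2): x_2 = 15·15 + 56·2·2 = 449; y_2 = 15·2 + 2·15 = 60.
  From (x_2, y_2) = (449, 60): x_3 = 15·449 + 56·2·60 = 13455; y_3 = 15·60 + 2·449 = 1798.
  From (x_3, y_3) = (13455, 1798): x_4 = 15·13455 + 56·2·1798 = 403201; y_4 = 15·1798 + 2·13455 = 53880.
  From (x_4, y_4) = (403201, 53880): x_5 = 15·403201 + 56·2·53880 = 12082575; y_5 = 15·53880 + 2·403201 = 1614602.
  From (x_5, y_5) = (12082575, 1614602): x_6 = 15·12082575 + 56·2·1614602 = 362074049; y_6 = 15·1614602 + 2·12082575 = 48384180.
  From (x_6, y_6) = (362074049, 48384180): x_7 = 15·362074049 + 56·2·48384180 = 10850138895; y_7 = 15·48384180 + 2·362074049 = 1449910798.
Step 3: Verify x_7² - 56·y_7² = 117725514040791821025 - 117725514040791821024 = 1 (should be 1). ✓

(x_1, y_1) = (15, 2); (x_7, y_7) = (10850138895, 1449910798).


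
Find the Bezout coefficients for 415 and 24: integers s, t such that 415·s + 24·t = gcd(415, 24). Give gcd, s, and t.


Euclidean algorithm on (415, 24) — divide until remainder is 0:
  415 = 17 · 24 + 7
  24 = 3 · 7 + 3
  7 = 2 · 3 + 1
  3 = 3 · 1 + 0
gcd(415, 24) = 1.
Track Bezout coefficients alongside the remainders: start with r₀ = 415 = a·1 + b·0 (s = 1, t = 0) and r₁ = 24 = a·0 + b·1 (s = 0, t = 1); each new remainder r_{k+1} = r_{k-1} − q_k·r_k inherits s_{k+1} = s_{k-1} − q_k·s_k, t_{k+1} = t_{k-1} − q_k·t_k, so r_k = a·s_k + b·t_k at every step:
  q = 17: r = 7, s = 1 − 17·0 = 1, t = 0 − 17·1 = -17  (check: 415·1 + 24·(-17) = 7)
  q = 3: r = 3, s = 0 − 3·1 = -3, t = 1 − 3·(-17) = 52  (check: 415·(-3) + 24·52 = 3)
  q = 2: r = 1, s = 1 − 2·(-3) = 7, t = -17 − 2·52 = -121  (check: 415·7 + 24·(-121) = 1)
The row with r = 1 (the gcd) gives the Bezout coefficients s = 7, t = -121.
Result: 415 · (7) + 24 · (-121) = 1.

gcd(415, 24) = 1; s = 7, t = -121 (check: 415·7 + 24·(-121) = 1).


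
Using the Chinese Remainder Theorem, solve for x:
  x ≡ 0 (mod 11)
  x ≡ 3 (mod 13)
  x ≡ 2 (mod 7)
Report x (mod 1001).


Moduli 11, 13, 7 are pairwise coprime; by CRT there is a unique solution modulo M = 11 · 13 · 7 = 1001.
Solve pairwise, accumulating the modulus:
  Start with x ≡ 0 (mod 11).
  Combine with x ≡ 3 (mod 13): since gcd(11, 13) = 1, we get a unique residue mod 143.
    Write x = 0 + 11·t and substitute into x ≡ 3 (mod 13): 11·t ≡ 3 − 0 = 3 (mod 13).
    The inverse of 11 mod 13 is 6 (since 11·6 = 66 = 5·13 + 1), so t ≡ 6·3 = 18 ≡ 5 (mod 13).
    Then x = 0 + 11·5 = 55, valid modulo lcm(11, 13) = 143: x ≡ 55 (mod 143).
  Combine with x ≡ 2 (mod 7): since gcd(143, 7) = 1, we get a unique residue mod 1001.
    Write x = 55 + 143·t and substitute into x ≡ 2 (mod 7): 143·t ≡ 2 − 55 = -53 (mod 7).
    Reduce coefficients mod 7: 3·t ≡ 3 (mod 7).
    The inverse of 3 mod 7 is 5 (since 3·5 = 15 = 2·7 + 1), so t ≡ 5·3 = 15 ≡ 1 (mod 7).
    Then x = 55 + 143·1 = 198, valid modulo lcm(143, 7) = 1001: x ≡ 198 (mod 1001).
Verify: 198 mod 11 = 0 ✓, 198 mod 13 = 3 ✓, 198 mod 7 = 2 ✓.

x ≡ 198 (mod 1001).


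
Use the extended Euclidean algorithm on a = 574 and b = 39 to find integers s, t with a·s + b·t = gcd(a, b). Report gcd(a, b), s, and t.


Euclidean algorithm on (574, 39) — divide until remainder is 0:
  574 = 14 · 39 + 28
  39 = 1 · 28 + 11
  28 = 2 · 11 + 6
  11 = 1 · 6 + 5
  6 = 1 · 5 + 1
  5 = 5 · 1 + 0
gcd(574, 39) = 1.
Track Bezout coefficients alongside the remainders: start with r₀ = 574 = a·1 + b·0 (s = 1, t = 0) and r₁ = 39 = a·0 + b·1 (s = 0, t = 1); each new remainder r_{k+1} = r_{k-1} − q_k·r_k inherits s_{k+1} = s_{k-1} − q_k·s_k, t_{k+1} = t_{k-1} − q_k·t_k, so r_k = a·s_k + b·t_k at every step:
  q = 14: r = 28, s = 1 − 14·0 = 1, t = 0 − 14·1 = -14  (check: 574·1 + 39·(-14) = 28)
  q = 1: r = 11, s = 0 − 1·1 = -1, t = 1 − 1·(-14) = 15  (check: 574·(-1) + 39·15 = 11)
  q = 2: r = 6, s = 1 − 2·(-1) = 3, t = -14 − 2·15 = -44  (check: 574·3 + 39·(-44) = 6)
  q = 1: r = 5, s = -1 − 1·3 = -4, t = 15 − 1·(-44) = 59  (check: 574·(-4) + 39·59 = 5)
  q = 1: r = 1, s = 3 − 1·(-4) = 7, t = -44 − 1·59 = -103  (check: 574·7 + 39·(-103) = 1)
The row with r = 1 (the gcd) gives the Bezout coefficients s = 7, t = -103.
Result: 574 · (7) + 39 · (-103) = 1.

gcd(574, 39) = 1; s = 7, t = -103 (check: 574·7 + 39·(-103) = 1).


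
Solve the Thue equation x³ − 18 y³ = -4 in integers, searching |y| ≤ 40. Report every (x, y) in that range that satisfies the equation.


The equation is x³ - 18y³ = -4. For fixed y, x³ = 18·y³ − 4, so a solution requires the RHS to be a perfect cube.
Strategy: iterate y from -40 to 40, compute RHS = 18·y³ − 4, and check whether it is a (positive or negative) perfect cube.
Check small values of y:
  y = 0: RHS = -4 is not a perfect cube.
  y = 1: RHS = 14 is not a perfect cube.
  y = -1: RHS = -22 is not a perfect cube.
  y = 2: RHS = 140 is not a perfect cube.
  y = -2: RHS = -148 is not a perfect cube.
  y = 3: RHS = 482 is not a perfect cube.
  y = -3: RHS = -490 is not a perfect cube.
Continuing the search up to |y| = 40 finds no solutions either.
No (x, y) in the scanned range satisfies the equation.

No integer solutions with |y| ≤ 40.


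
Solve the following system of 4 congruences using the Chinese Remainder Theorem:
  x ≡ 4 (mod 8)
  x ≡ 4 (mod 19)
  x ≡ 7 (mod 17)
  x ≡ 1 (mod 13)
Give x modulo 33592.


Product of moduli M = 8 · 19 · 17 · 13 = 33592.
Merge one congruence at a time:
  Start: x ≡ 4 (mod 8).
  Combine with x ≡ 4 (mod 19); new modulus lcm = 152.
    Write x = 4 + 8·t and substitute into x ≡ 4 (mod 19): 8·t ≡ 4 − 4 = 0 (mod 19).
    The inverse of 8 mod 19 is 12 (since 8·12 = 96 = 5·19 + 1), so t ≡ 12·0 = 0 ≡ 0 (mod 19).
    Then x = 4 + 8·0 = 4, valid modulo lcm(8, 19) = 152: x ≡ 4 (mod 152).
  Combine with x ≡ 7 (mod 17); new modulus lcm = 2584.
    Write x = 4 + 152·t and substitute into x ≡ 7 (mod 17): 152·t ≡ 7 − 4 = 3 (mod 17).
    Reduce coefficients mod 17: 16·t ≡ 3 (mod 17).
    The inverse of 16 mod 17 is 16 (since 16·16 = 256 = 15·17 + 1), so t ≡ 16·3 = 48 ≡ 14 (mod 17).
    Then x = 4 + 152·14 = 2132, valid modulo lcm(152, 17) = 2584: x ≡ 2132 (mod 2584).
  Combine with x ≡ 1 (mod 13); new modulus lcm = 33592.
    Write x = 2132 + 2584·t and substitute into x ≡ 1 (mod 13): 2584·t ≡ 1 − 2132 = -2131 (mod 13).
    Reduce coefficients mod 13: 10·t ≡ 1 (mod 13).
    The inverse of 10 mod 13 is 4 (since 10·4 = 40 = 3·13 + 1), so t ≡ 4·1 = 4 ≡ 4 (mod 13).
    Then x = 2132 + 2584·4 = 12468, valid modulo lcm(2584, 13) = 33592: x ≡ 12468 (mod 33592).
Verify against each original: 12468 mod 8 = 4, 12468 mod 19 = 4, 12468 mod 17 = 7, 12468 mod 13 = 1.

x ≡ 12468 (mod 33592).


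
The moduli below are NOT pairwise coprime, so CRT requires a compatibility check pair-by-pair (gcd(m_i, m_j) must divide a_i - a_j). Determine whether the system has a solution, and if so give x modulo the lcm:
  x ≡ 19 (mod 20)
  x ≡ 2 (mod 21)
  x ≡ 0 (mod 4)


Moduli 20, 21, 4 are not pairwise coprime, so CRT works modulo lcm(m_i) when all pairwise compatibility conditions hold.
Pairwise compatibility: gcd(m_i, m_j) must divide a_i - a_j for every pair.
Merge one congruence at a time:
  Start: x ≡ 19 (mod 20).
  Combine with x ≡ 2 (mod 21): gcd(20, 21) = 1; 2 - 19 = -17, which IS divisible by 1, so compatible.
    Write x = 19 + 20·t and substitute into x ≡ 2 (mod 21): 20·t ≡ 2 − 19 = -17 (mod 21).
    Reduce coefficients mod 21: 20·t ≡ 4 (mod 21).
    The inverse of 20 mod 21 is 20 (since 20·20 = 400 = 19·21 + 1), so t ≡ 20·4 = 80 ≡ 17 (mod 21).
    Then x = 19 + 20·17 = 359, valid modulo lcm(20, 21) = 420: x ≡ 359 (mod 420).
  Combine with x ≡ 0 (mod 4): gcd(420, 4) = 4, and 0 - 359 = -359 is NOT divisible by 4.
    ⇒ system is inconsistent (no integer solution).

No solution (the system is inconsistent).


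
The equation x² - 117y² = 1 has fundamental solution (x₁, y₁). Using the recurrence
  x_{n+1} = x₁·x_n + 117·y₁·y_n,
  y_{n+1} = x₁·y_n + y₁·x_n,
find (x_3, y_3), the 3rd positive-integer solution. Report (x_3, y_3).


Step 1: Find the fundamental solution (x₁, y₁) of x² - 117y² = 1.
  Expand √117 as a continued fraction. a₀ = ⌊√117⌋ = 10; iterate m_{k+1} = d_k·a_k − m_k, d_{k+1} = (117 − m_{k+1}²)/d_k, a_{k+1} = ⌊(a₀ + m_{k+1})/d_{k+1}⌋ (starting m₀ = 0, d₀ = 1), with convergents p_k = a_k·p_{k-1} + p_{k-2}, q_k = a_k·q_{k-1} + q_{k-2} (p₋₁ = 1, q₋₁ = 0):
  k = 0: a₀ = 10; p₀/q₀ = 10/1; p₀² − 117·q₀² = 100 − 117 = -17.
  k = 1: m = 10, d = 17, a = ⌊(10 + 10)/17⌋ = 1; p/q = (1·10 + 1)/(1·1 + 0) = 11/1; p² − 117·q² = 121 − 117 = 4.
  k = 2: m = 7, d = 4, a = ⌊(10 + 7)/4⌋ = 4; p/q = (4·11 + 10)/(4·1 + 1) = 54/5; p² − 117·q² = 2916 − 2925 = -9.
  k = 3: m = 9, d = 9, a = ⌊(10 + 9)/9⌋ = 2; p/q = (2·54 + 11)/(2·5 + 1) = 119/11; p² − 117·q² = 14161 − 14157 = 4.
  k = 4: m = 9, d = 4, a = ⌊(10 + 9)/4⌋ = 4; p/q = (4·119 + 54)/(4·11 + 5) = 530/49; p² − 117·q² = 280900 − 280917 = -17.
  k = 5: m = 7, d = 17, a = ⌊(10 + 7)/17⌋ = 1; p/q = (1·530 + 119)/(1·49 + 11) = 649/60; p² − 117·q² = 421201 − 421200 = 1.
  The first convergent with p² − 117·q² = 1 gives the fundamental solution (x₁, y₁) = (649, 60).
Step 2: Apply the recurrence (x_{n+1}, y_{n+1}) = (x₁x_n + 117y₁y_n, x₁y_n + y₁x_n) repeatedly.
  From (x_1, y_1) = (649, 60): x_2 = 649·649 + 117·60·60 = 842401; y_2 = 649·60 + 60·649 = 77880.
  From (x_2, y_2) = (842401, 77880): x_3 = 649·842401 + 117·60·77880 = 1093435849; y_3 = 649·77880 + 60·842401 = 101088180.
Step 3: Verify x_3² - 117·y_3² = 1195601955878350801 - 1195601955878350800 = 1 (should be 1). ✓

(x_1, y_1) = (649, 60); (x_3, y_3) = (1093435849, 101088180).


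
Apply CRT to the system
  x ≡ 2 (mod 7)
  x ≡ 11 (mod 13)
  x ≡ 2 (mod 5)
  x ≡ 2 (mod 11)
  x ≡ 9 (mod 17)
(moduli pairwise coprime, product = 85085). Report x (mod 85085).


Product of moduli M = 7 · 13 · 5 · 11 · 17 = 85085.
Merge one congruence at a time:
  Start: x ≡ 2 (mod 7).
  Combine with x ≡ 11 (mod 13); new modulus lcm = 91.
    Write x = 2 + 7·t and substitute into x ≡ 11 (mod 13): 7·t ≡ 11 − 2 = 9 (mod 13).
    The inverse of 7 mod 13 is 2 (since 7·2 = 14 = 1·13 + 1), so t ≡ 2·9 = 18 ≡ 5 (mod 13).
    Then x = 2 + 7·5 = 37, valid modulo lcm(7, 13) = 91: x ≡ 37 (mod 91).
  Combine with x ≡ 2 (mod 5); new modulus lcm = 455.
    Write x = 37 + 91·t and substitute into x ≡ 2 (mod 5): 91·t ≡ 2 − 37 = -35 (mod 5).
    Reduce coefficients mod 5: 1·t ≡ 0 (mod 5).
    So t ≡ 0 (mod 5).
    Then x = 37 + 91·0 = 37, valid modulo lcm(91, 5) = 455: x ≡ 37 (mod 455).
  Combine with x ≡ 2 (mod 11); new modulus lcm = 5005.
    Write x = 37 + 455·t and substitute into x ≡ 2 (mod 11): 455·t ≡ 2 − 37 = -35 (mod 11).
    Reduce coefficients mod 11: 4·t ≡ 9 (mod 11).
    The inverse of 4 mod 11 is 3 (since 4·3 = 12 = 1·11 + 1), so t ≡ 3·9 = 27 ≡ 5 (mod 11).
    Then x = 37 + 455·5 = 2312, valid modulo lcm(455, 11) = 5005: x ≡ 2312 (mod 5005).
  Combine with x ≡ 9 (mod 17); new modulus lcm = 85085.
    Write x = 2312 + 5005·t and substitute into x ≡ 9 (mod 17): 5005·t ≡ 9 − 2312 = -2303 (mod 17).
    Reduce coefficients mod 17: 7·t ≡ 9 (mod 17).
    The inverse of 7 mod 17 is 5 (since 7·5 = 35 = 2·17 + 1), so t ≡ 5·9 = 45 ≡ 11 (mod 17).
    Then x = 2312 + 5005·11 = 57367, valid modulo lcm(5005, 17) = 85085: x ≡ 57367 (mod 85085).
Verify against each original: 57367 mod 7 = 2, 57367 mod 13 = 11, 57367 mod 5 = 2, 57367 mod 11 = 2, 57367 mod 17 = 9.

x ≡ 57367 (mod 85085).


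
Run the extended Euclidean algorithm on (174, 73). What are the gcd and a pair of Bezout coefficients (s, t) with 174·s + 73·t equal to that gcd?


Euclidean algorithm on (174, 73) — divide until remainder is 0:
  174 = 2 · 73 + 28
  73 = 2 · 28 + 17
  28 = 1 · 17 + 11
  17 = 1 · 11 + 6
  11 = 1 · 6 + 5
  6 = 1 · 5 + 1
  5 = 5 · 1 + 0
gcd(174, 73) = 1.
Track Bezout coefficients alongside the remainders: start with r₀ = 174 = a·1 + b·0 (s = 1, t = 0) and r₁ = 73 = a·0 + b·1 (s = 0, t = 1); each new remainder r_{k+1} = r_{k-1} − q_k·r_k inherits s_{k+1} = s_{k-1} − q_k·s_k, t_{k+1} = t_{k-1} − q_k·t_k, so r_k = a·s_k + b·t_k at every step:
  q = 2: r = 28, s = 1 − 2·0 = 1, t = 0 − 2·1 = -2  (check: 174·1 + 73·(-2) = 28)
  q = 2: r = 17, s = 0 − 2·1 = -2, t = 1 − 2·(-2) = 5  (check: 174·(-2) + 73·5 = 17)
  q = 1: r = 11, s = 1 − 1·(-2) = 3, t = -2 − 1·5 = -7  (check: 174·3 + 73·(-7) = 11)
  q = 1: r = 6, s = -2 − 1·3 = -5, t = 5 − 1·(-7) = 12  (check: 174·(-5) + 73·12 = 6)
  q = 1: r = 5, s = 3 − 1·(-5) = 8, t = -7 − 1·12 = -19  (check: 174·8 + 73·(-19) = 5)
  q = 1: r = 1, s = -5 − 1·8 = -13, t = 12 − 1·(-19) = 31  (check: 174·(-13) + 73·31 = 1)
The row with r = 1 (the gcd) gives the Bezout coefficients s = -13, t = 31.
Result: 174 · (-13) + 73 · (31) = 1.

gcd(174, 73) = 1; s = -13, t = 31 (check: 174·(-13) + 73·31 = 1).


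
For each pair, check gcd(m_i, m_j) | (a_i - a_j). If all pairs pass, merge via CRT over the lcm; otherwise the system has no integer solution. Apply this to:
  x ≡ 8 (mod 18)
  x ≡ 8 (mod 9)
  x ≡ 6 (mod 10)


Moduli 18, 9, 10 are not pairwise coprime, so CRT works modulo lcm(m_i) when all pairwise compatibility conditions hold.
Pairwise compatibility: gcd(m_i, m_j) must divide a_i - a_j for every pair.
Merge one congruence at a time:
  Start: x ≡ 8 (mod 18).
  Combine with x ≡ 8 (mod 9): gcd(18, 9) = 9; 8 - 8 = 0, which IS divisible by 9, so compatible.
    Write x = 8 + 18·t and substitute into x ≡ 8 (mod 9): 18·t ≡ 8 − 8 = 0 (mod 9).
    Divide the congruence (and modulus) by g = 9: 2·t ≡ 0 (mod 1).
    Modulo 1 every t works; take t = 0.
    Then x = 8 + 18·0 = 8, valid modulo lcm(18, 9) = 18: x ≡ 8 (mod 18).
  Combine with x ≡ 6 (mod 10): gcd(18, 10) = 2; 6 - 8 = -2, which IS divisible by 2, so compatible.
    Write x = 8 + 18·t and substitute into x ≡ 6 (mod 10): 18·t ≡ 6 − 8 = -2 (mod 10).
    Divide the congruence (and modulus) by g = 2: 9·t ≡ -1 (mod 5).
    Reduce coefficients mod 5: 4·t ≡ 4 (mod 5).
    The inverse of 4 mod 5 is 4 (since 4·4 = 16 = 3·5 + 1), so t ≡ 4·4 = 16 ≡ 1 (mod 5).
    Then x = 8 + 18·1 = 26, valid modulo lcm(18, 10) = 90: x ≡ 26 (mod 90).
Verify: 26 mod 18 = 8, 26 mod 9 = 8, 26 mod 10 = 6.

x ≡ 26 (mod 90).


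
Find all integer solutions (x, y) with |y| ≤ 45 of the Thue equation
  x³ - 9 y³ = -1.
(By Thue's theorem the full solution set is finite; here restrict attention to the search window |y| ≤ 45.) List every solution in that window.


The equation is x³ - 9y³ = -1. For fixed y, x³ = 9·y³ − 1, so a solution requires the RHS to be a perfect cube.
Strategy: iterate y from -45 to 45, compute RHS = 9·y³ − 1, and check whether it is a (positive or negative) perfect cube.
Check small values of y:
  y = 0: RHS = -1 = (-1)³ ⇒ x = -1 works.
  y = 1: RHS = 8 = (2)³ ⇒ x = 2 works.
  y = -1: RHS = -10 is not a perfect cube.
  y = 2: RHS = 71 is not a perfect cube.
  y = -2: RHS = -73 is not a perfect cube.
  y = 3: RHS = 242 is not a perfect cube.
  y = -3: RHS = -244 is not a perfect cube.
Continuing the search up to |y| = 45 finds no further solutions beyond those listed.
Collected solutions: (-1, 0), (2, 1).

Solutions (with |y| ≤ 45): (-1, 0), (2, 1).


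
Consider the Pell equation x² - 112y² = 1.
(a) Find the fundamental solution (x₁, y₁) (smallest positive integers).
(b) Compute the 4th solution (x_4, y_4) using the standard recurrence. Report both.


Step 1: Find the fundamental solution (x₁, y₁) of x² - 112y² = 1.
  Expand √112 as a continued fraction. a₀ = ⌊√112⌋ = 10; iterate m_{k+1} = d_k·a_k − m_k, d_{k+1} = (112 − m_{k+1}²)/d_k, a_{k+1} = ⌊(a₀ + m_{k+1})/d_{k+1}⌋ (starting m₀ = 0, d₀ = 1), with convergents p_k = a_k·p_{k-1} + p_{k-2}, q_k = a_k·q_{k-1} + q_{k-2} (p₋₁ = 1, q₋₁ = 0):
  k = 0: a₀ = 10; p₀/q₀ = 10/1; p₀² − 112·q₀² = 100 − 112 = -12.
  k = 1: m = 10, d = 12, a = ⌊(10 + 10)/12⌋ = 1; p/q = (1·10 + 1)/(1·1 + 0) = 11/1; p² − 112·q² = 121 − 112 = 9.
  k = 2: m = 2, d = 9, a = ⌊(10 + 2)/9⌋ = 1; p/q = (1·11 + 10)/(1·1 + 1) = 21/2; p² − 112·q² = 441 − 448 = -7.
  k = 3: m = 7, d = 7, a = ⌊(10 + 7)/7⌋ = 2; p/q = (2·21 + 11)/(2·2 + 1) = 53/5; p² − 112·q² = 2809 − 2800 = 9.
  k = 4: m = 7, d = 9, a = ⌊(10 + 7)/9⌋ = 1; p/q = (1·53 + 21)/(1·5 + 2) = 74/7; p² − 112·q² = 5476 − 5488 = -12.
  k = 5: m = 2, d = 12, a = ⌊(10 + 2)/12⌋ = 1; p/q = (1·74 + 53)/(1·7 + 5) = 127/12; p² − 112·q² = 16129 − 16128 = 1.
  The first convergent with p² − 112·q² = 1 gives the fundamental solution (x₁, y₁) = (127, 12).
Step 2: Apply the recurrence (x_{n+1}, y_{n+1}) = (x₁x_n + 112y₁y_n, x₁y_n + y₁x_n) repeatedly.
  From (x_1, y_1) = (127, 12): x_2 = 127·127 + 112·12·12 = 32257; y_2 = 127·12 + 12·127 = 3048.
  From (x_2, y_2) = (32257, 3048): x_3 = 127·32257 + 112·12·3048 = 8193151; y_3 = 127·3048 + 12·32257 = 774180.
  From (x_3, y_3) = (8193151, 774180): x_4 = 127·8193151 + 112·12·774180 = 2081028097; y_4 = 127·774180 + 12·8193151 = 196638672.
Step 3: Verify x_4² - 112·y_4² = 4330677940503441409 - 4330677940503441408 = 1 (should be 1). ✓

(x_1, y_1) = (127, 12); (x_4, y_4) = (2081028097, 196638672).


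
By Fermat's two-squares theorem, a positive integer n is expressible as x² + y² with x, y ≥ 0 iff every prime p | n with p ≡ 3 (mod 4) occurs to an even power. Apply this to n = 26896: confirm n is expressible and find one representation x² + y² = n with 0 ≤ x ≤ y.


Step 1: Factor n = 26896 = 2^4 · 41^2.
Step 2: Check the mod-4 condition on each prime factor: 2 = 2 (special); 41 ≡ 1 (mod 4), exponent 2.
All primes ≡ 3 (mod 4) appear to even exponent (or don't appear), so by the two-squares theorem n IS expressible as a sum of two squares.
Step 3: Build a representation. Group n = k² · m with k = 4 and m = 41 · 41 = 1681 (a product of primes ≡ 1 (mod 4)); a representation of m scales to one of n via (k·x)² + (k·y)² = k²(x² + y²). Each prime p ≡ 1 (mod 4) is itself a sum of two squares; find a² by testing p − a² for a perfect square:
  41: 41 − 1² = 40, 41 − 2² = 37, 41 − 3² = 32, 41 − 4² = 25 = 5² ⇒ 41 = 4² + 5².
  Combine using the Brahmagupta–Fibonacci identity (a² + b²)(c² + d²) = (ac − bd)² + (ad + bc)² = (ac + bd)² + (ad − bc)²:
  41 · 41 = 1681: from (4² + 5²)(4² + 5²), take (4·4 − 5·5, 4·5 + 5·4) = (16 − 25, 20 + 20) = (-9, 40); dropping signs (only squares matter) gives (9, 40); check 9² + 40² = 81 + 1600 = 1681 ✓.
  Scale by k = 4: (4·9, 4·40) = (36, 160).
Step 4: Order so x ≤ y and verify: 36² + 160² = 1296 + 25600 = 26896 = n. ✓

n = 26896 = 36² + 160² (one valid representation with x ≤ y).


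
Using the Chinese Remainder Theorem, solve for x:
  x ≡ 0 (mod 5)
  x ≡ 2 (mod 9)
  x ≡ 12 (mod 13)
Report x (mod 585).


Moduli 5, 9, 13 are pairwise coprime; by CRT there is a unique solution modulo M = 5 · 9 · 13 = 585.
Solve pairwise, accumulating the modulus:
  Start with x ≡ 0 (mod 5).
  Combine with x ≡ 2 (mod 9): since gcd(5, 9) = 1, we get a unique residue mod 45.
    Write x = 0 + 5·t and substitute into x ≡ 2 (mod 9): 5·t ≡ 2 − 0 = 2 (mod 9).
    The inverse of 5 mod 9 is 2 (since 5·2 = 10 = 1·9 + 1), so t ≡ 2·2 = 4 ≡ 4 (mod 9).
    Then x = 0 + 5·4 = 20, valid modulo lcm(5, 9) = 45: x ≡ 20 (mod 45).
  Combine with x ≡ 12 (mod 13): since gcd(45, 13) = 1, we get a unique residue mod 585.
    Write x = 20 + 45·t and substitute into x ≡ 12 (mod 13): 45·t ≡ 12 − 20 = -8 (mod 13).
    Reduce coefficients mod 13: 6·t ≡ 5 (mod 13).
    The inverse of 6 mod 13 is 11 (since 6·11 = 66 = 5·13 + 1), so t ≡ 11·5 = 55 ≡ 3 (mod 13).
    Then x = 20 + 45·3 = 155, valid modulo lcm(45, 13) = 585: x ≡ 155 (mod 585).
Verify: 155 mod 5 = 0 ✓, 155 mod 9 = 2 ✓, 155 mod 13 = 12 ✓.

x ≡ 155 (mod 585).


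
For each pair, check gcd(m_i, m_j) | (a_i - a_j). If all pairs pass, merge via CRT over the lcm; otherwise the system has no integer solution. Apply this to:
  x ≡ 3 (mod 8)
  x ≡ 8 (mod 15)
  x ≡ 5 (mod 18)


Moduli 8, 15, 18 are not pairwise coprime, so CRT works modulo lcm(m_i) when all pairwise compatibility conditions hold.
Pairwise compatibility: gcd(m_i, m_j) must divide a_i - a_j for every pair.
Merge one congruence at a time:
  Start: x ≡ 3 (mod 8).
  Combine with x ≡ 8 (mod 15): gcd(8, 15) = 1; 8 - 3 = 5, which IS divisible by 1, so compatible.
    Write x = 3 + 8·t and substitute into x ≡ 8 (mod 15): 8·t ≡ 8 − 3 = 5 (mod 15).
    The inverse of 8 mod 15 is 2 (since 8·2 = 16 = 1·15 + 1), so t ≡ 2·5 = 10 ≡ 10 (mod 15).
    Then x = 3 + 8·10 = 83, valid modulo lcm(8, 15) = 120: x ≡ 83 (mod 120).
  Combine with x ≡ 5 (mod 18): gcd(120, 18) = 6; 5 - 83 = -78, which IS divisible by 6, so compatible.
    Write x = 83 + 120·t and substitute into x ≡ 5 (mod 18): 120·t ≡ 5 − 83 = -78 (mod 18).
    Divide the congruence (and modulus) by g = 6: 20·t ≡ -13 (mod 3).
    Reduce coefficients mod 3: 2·t ≡ 2 (mod 3).
    The inverse of 2 mod 3 is 2 (since 2·2 = 4 = 1·3 + 1), so t ≡ 2·2 = 4 ≡ 1 (mod 3).
    Then x = 83 + 120·1 = 203, valid modulo lcm(120, 18) = 360: x ≡ 203 (mod 360).
Verify: 203 mod 8 = 3, 203 mod 15 = 8, 203 mod 18 = 5.

x ≡ 203 (mod 360).


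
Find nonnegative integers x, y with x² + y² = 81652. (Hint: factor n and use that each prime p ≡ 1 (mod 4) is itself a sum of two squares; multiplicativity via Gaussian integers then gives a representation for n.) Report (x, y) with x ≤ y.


Step 1: Factor n = 81652 = 2^2 · 137 · 149.
Step 2: Check the mod-4 condition on each prime factor: 2 = 2 (special); 137 ≡ 1 (mod 4), exponent 1; 149 ≡ 1 (mod 4), exponent 1.
All primes ≡ 3 (mod 4) appear to even exponent (or don't appear), so by the two-squares theorem n IS expressible as a sum of two squares.
Step 3: Build a representation. Group n = k² · m with k = 2 and m = 137 · 149 = 20413 (a product of primes ≡ 1 (mod 4)); a representation of m scales to one of n via (k·x)² + (k·y)² = k²(x² + y²). Each prime p ≡ 1 (mod 4) is itself a sum of two squares; find a² by testing p − a² for a perfect square:
  137: 137 − 1² = 136, 137 − 2² = 133, 137 − 3² = 128, 137 − 4² = 121 = 11² ⇒ 137 = 4² + 11².
  149: 149 − 1² = 148, 149 − 2² = 145, 149 − 3² = 140, 149 − 4² = 133, 149 − 5² = 124, 149 − 6² = 113, 149 − 7² = 100 = 10² ⇒ 149 = 7² + 10².
  Combine using the Brahmagupta–Fibonacci identity (a² + b²)(c² + d²) = (ac − bd)² + (ad + bc)² = (ac + bd)² + (ad − bc)²:
  137 · 149 = 20413: from (4² + 11²)(7² + 10²), take (4·7 − 11·10, 4·10 + 11·7) = (28 − 110, 40 + 77) = (-82, 117); dropping signs (only squares matter) gives (82, 117); check 82² + 117² = 6724 + 13689 = 20413 ✓.
  Scale by k = 2: (2·82, 2·117) = (164, 234).
Step 4: Order so x ≤ y and verify: 164² + 234² = 26896 + 54756 = 81652 = n. ✓

n = 81652 = 164² + 234² (one valid representation with x ≤ y).


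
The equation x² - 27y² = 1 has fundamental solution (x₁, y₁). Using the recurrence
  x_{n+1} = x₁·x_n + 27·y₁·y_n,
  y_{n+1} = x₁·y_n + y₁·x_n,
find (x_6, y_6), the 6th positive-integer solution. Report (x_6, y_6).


Step 1: Find the fundamental solution (x₁, y₁) of x² - 27y² = 1.
  Expand √27 as a continued fraction. a₀ = ⌊√27⌋ = 5; iterate m_{k+1} = d_k·a_k − m_k, d_{k+1} = (27 − m_{k+1}²)/d_k, a_{k+1} = ⌊(a₀ + m_{k+1})/d_{k+1}⌋ (starting m₀ = 0, d₀ = 1), with convergents p_k = a_k·p_{k-1} + p_{k-2}, q_k = a_k·q_{k-1} + q_{k-2} (p₋₁ = 1, q₋₁ = 0):
  k = 0: a₀ = 5; p₀/q₀ = 5/1; p₀² − 27·q₀² = 25 − 27 = -2.
  k = 1: m = 5, d = 2, a = ⌊(5 + 5)/2⌋ = 5; p/q = (5·5 + 1)/(5·1 + 0) = 26/5; p² − 27·q² = 676 − 675 = 1.
  The first convergent with p² − 27·q² = 1 gives the fundamental solution (x₁, y₁) = (26, 5).
Step 2: Apply the recurrence (x_{n+1}, y_{n+1}) = (x₁x_n + 27y₁y_n, x₁y_n + y₁x_n) repeatedly.
  From (x_1, y_1) = (26, 5): x_2 = 26·26 + 27·5·5 = 1351; y_2 = 26·5 + 5·26 = 260.
  From (x_2, y_2) = (1351, 260): x_3 = 26·1351 + 27·5·260 = 70226; y_3 = 26·260 + 5·1351 = 13515.
  From (x_3, y_3) = (70226, 13515): x_4 = 26·70226 + 27·5·13515 = 3650401; y_4 = 26·13515 + 5·70226 = 702520.
  From (x_4, y_4) = (3650401, 702520): x_5 = 26·3650401 + 27·5·702520 = 189750626; y_5 = 26·702520 + 5·3650401 = 36517525.
  From (x_5, y_5) = (189750626, 36517525): x_6 = 26·189750626 + 27·5·36517525 = 9863382151; y_6 = 26·36517525 + 5·189750626 = 1898208780.
Step 3: Verify x_6² - 27·y_6² = 97286307456665386801 - 97286307456665386800 = 1 (should be 1). ✓

(x_1, y_1) = (26, 5); (x_6, y_6) = (9863382151, 1898208780).


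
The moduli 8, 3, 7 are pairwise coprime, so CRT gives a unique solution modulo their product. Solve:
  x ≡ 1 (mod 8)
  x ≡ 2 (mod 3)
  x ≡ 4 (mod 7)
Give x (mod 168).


Moduli 8, 3, 7 are pairwise coprime; by CRT there is a unique solution modulo M = 8 · 3 · 7 = 168.
Solve pairwise, accumulating the modulus:
  Start with x ≡ 1 (mod 8).
  Combine with x ≡ 2 (mod 3): since gcd(8, 3) = 1, we get a unique residue mod 24.
    Write x = 1 + 8·t and substitute into x ≡ 2 (mod 3): 8·t ≡ 2 − 1 = 1 (mod 3).
    Reduce coefficients mod 3: 2·t ≡ 1 (mod 3).
    The inverse of 2 mod 3 is 2 (since 2·2 = 4 = 1·3 + 1), so t ≡ 2·1 = 2 ≡ 2 (mod 3).
    Then x = 1 + 8·2 = 17, valid modulo lcm(8, 3) = 24: x ≡ 17 (mod 24).
  Combine with x ≡ 4 (mod 7): since gcd(24, 7) = 1, we get a unique residue mod 168.
    Write x = 17 + 24·t and substitute into x ≡ 4 (mod 7): 24·t ≡ 4 − 17 = -13 (mod 7).
    Reduce coefficients mod 7: 3·t ≡ 1 (mod 7).
    The inverse of 3 mod 7 is 5 (since 3·5 = 15 = 2·7 + 1), so t ≡ 5·1 = 5 ≡ 5 (mod 7).
    Then x = 17 + 24·5 = 137, valid modulo lcm(24, 7) = 168: x ≡ 137 (mod 168).
Verify: 137 mod 8 = 1 ✓, 137 mod 3 = 2 ✓, 137 mod 7 = 4 ✓.

x ≡ 137 (mod 168).


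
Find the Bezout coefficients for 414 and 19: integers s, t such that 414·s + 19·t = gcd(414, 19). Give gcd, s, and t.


Euclidean algorithm on (414, 19) — divide until remainder is 0:
  414 = 21 · 19 + 15
  19 = 1 · 15 + 4
  15 = 3 · 4 + 3
  4 = 1 · 3 + 1
  3 = 3 · 1 + 0
gcd(414, 19) = 1.
Track Bezout coefficients alongside the remainders: start with r₀ = 414 = a·1 + b·0 (s = 1, t = 0) and r₁ = 19 = a·0 + b·1 (s = 0, t = 1); each new remainder r_{k+1} = r_{k-1} − q_k·r_k inherits s_{k+1} = s_{k-1} − q_k·s_k, t_{k+1} = t_{k-1} − q_k·t_k, so r_k = a·s_k + b·t_k at every step:
  q = 21: r = 15, s = 1 − 21·0 = 1, t = 0 − 21·1 = -21  (check: 414·1 + 19·(-21) = 15)
  q = 1: r = 4, s = 0 − 1·1 = -1, t = 1 − 1·(-21) = 22  (check: 414·(-1) + 19·22 = 4)
  q = 3: r = 3, s = 1 − 3·(-1) = 4, t = -21 − 3·22 = -87  (check: 414·4 + 19·(-87) = 3)
  q = 1: r = 1, s = -1 − 1·4 = -5, t = 22 − 1·(-87) = 109  (check: 414·(-5) + 19·109 = 1)
The row with r = 1 (the gcd) gives the Bezout coefficients s = -5, t = 109.
Result: 414 · (-5) + 19 · (109) = 1.

gcd(414, 19) = 1; s = -5, t = 109 (check: 414·(-5) + 19·109 = 1).


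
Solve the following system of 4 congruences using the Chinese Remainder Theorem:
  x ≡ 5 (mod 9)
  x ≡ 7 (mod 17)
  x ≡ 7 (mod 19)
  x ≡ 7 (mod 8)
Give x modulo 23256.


Product of moduli M = 9 · 17 · 19 · 8 = 23256.
Merge one congruence at a time:
  Start: x ≡ 5 (mod 9).
  Combine with x ≡ 7 (mod 17); new modulus lcm = 153.
    Write x = 5 + 9·t and substitute into x ≡ 7 (mod 17): 9·t ≡ 7 − 5 = 2 (mod 17).
    The inverse of 9 mod 17 is 2 (since 9·2 = 18 = 1·17 + 1), so t ≡ 2·2 = 4 ≡ 4 (mod 17).
    Then x = 5 + 9·4 = 41, valid modulo lcm(9, 17) = 153: x ≡ 41 (mod 153).
  Combine with x ≡ 7 (mod 19); new modulus lcm = 2907.
    Write x = 41 + 153·t and substitute into x ≡ 7 (mod 19): 153·t ≡ 7 − 41 = -34 (mod 19).
    Reduce coefficients mod 19: 1·t ≡ 4 (mod 19).
    So t ≡ 4 (mod 19).
    Then x = 41 + 153·4 = 653, valid modulo lcm(153, 19) = 2907: x ≡ 653 (mod 2907).
  Combine with x ≡ 7 (mod 8); new modulus lcm = 23256.
    Write x = 653 + 2907·t and substitute into x ≡ 7 (mod 8): 2907·t ≡ 7 − 653 = -646 (mod 8).
    Reduce coefficients mod 8: 3·t ≡ 2 (mod 8).
    The inverse of 3 mod 8 is 3 (since 3·3 = 9 = 1·8 + 1), so t ≡ 3·2 = 6 ≡ 6 (mod 8).
    Then x = 653 + 2907·6 = 18095, valid modulo lcm(2907, 8) = 23256: x ≡ 18095 (mod 23256).
Verify against each original: 18095 mod 9 = 5, 18095 mod 17 = 7, 18095 mod 19 = 7, 18095 mod 8 = 7.

x ≡ 18095 (mod 23256).


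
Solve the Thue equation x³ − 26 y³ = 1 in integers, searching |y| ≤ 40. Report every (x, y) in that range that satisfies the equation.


The equation is x³ - 26y³ = 1. For fixed y, x³ = 26·y³ + 1, so a solution requires the RHS to be a perfect cube.
Strategy: iterate y from -40 to 40, compute RHS = 26·y³ + 1, and check whether it is a (positive or negative) perfect cube.
Check small values of y:
  y = 0: RHS = 1 = (1)³ ⇒ x = 1 works.
  y = 1: RHS = 27 = (3)³ ⇒ x = 3 works.
  y = -1: RHS = -25 is not a perfect cube.
  y = 2: RHS = 209 is not a perfect cube.
  y = -2: RHS = -207 is not a perfect cube.
  y = 3: RHS = 703 is not a perfect cube.
  y = -3: RHS = -701 is not a perfect cube.
Continuing the search up to |y| = 40 finds no further solutions beyond those listed.
Collected solutions: (1, 0), (3, 1).

Solutions (with |y| ≤ 40): (1, 0), (3, 1).


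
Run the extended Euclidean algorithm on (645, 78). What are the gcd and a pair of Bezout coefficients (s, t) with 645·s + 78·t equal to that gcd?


Euclidean algorithm on (645, 78) — divide until remainder is 0:
  645 = 8 · 78 + 21
  78 = 3 · 21 + 15
  21 = 1 · 15 + 6
  15 = 2 · 6 + 3
  6 = 2 · 3 + 0
gcd(645, 78) = 3.
Track Bezout coefficients alongside the remainders: start with r₀ = 645 = a·1 + b·0 (s = 1, t = 0) and r₁ = 78 = a·0 + b·1 (s = 0, t = 1); each new remainder r_{k+1} = r_{k-1} − q_k·r_k inherits s_{k+1} = s_{k-1} − q_k·s_k, t_{k+1} = t_{k-1} − q_k·t_k, so r_k = a·s_k + b·t_k at every step:
  q = 8: r = 21, s = 1 − 8·0 = 1, t = 0 − 8·1 = -8  (check: 645·1 + 78·(-8) = 21)
  q = 3: r = 15, s = 0 − 3·1 = -3, t = 1 − 3·(-8) = 25  (check: 645·(-3) + 78·25 = 15)
  q = 1: r = 6, s = 1 − 1·(-3) = 4, t = -8 − 1·25 = -33  (check: 645·4 + 78·(-33) = 6)
  q = 2: r = 3, s = -3 − 2·4 = -11, t = 25 − 2·(-33) = 91  (check: 645·(-11) + 78·91 = 3)
The row with r = 3 (the gcd) gives the Bezout coefficients s = -11, t = 91.
Result: 645 · (-11) + 78 · (91) = 3.

gcd(645, 78) = 3; s = -11, t = 91 (check: 645·(-11) + 78·91 = 3).


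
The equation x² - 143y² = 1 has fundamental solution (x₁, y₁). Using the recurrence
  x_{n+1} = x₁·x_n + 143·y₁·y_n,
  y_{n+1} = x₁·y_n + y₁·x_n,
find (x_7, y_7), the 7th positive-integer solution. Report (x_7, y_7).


Step 1: Find the fundamental solution (x₁, y₁) of x² - 143y² = 1.
  Expand √143 as a continued fraction. a₀ = ⌊√143⌋ = 11; iterate m_{k+1} = d_k·a_k − m_k, d_{k+1} = (143 − m_{k+1}²)/d_k, a_{k+1} = ⌊(a₀ + m_{k+1})/d_{k+1}⌋ (starting m₀ = 0, d₀ = 1), with convergents p_k = a_k·p_{k-1} + p_{k-2}, q_k = a_k·q_{k-1} + q_{k-2} (p₋₁ = 1, q₋₁ = 0):
  k = 0: a₀ = 11; p₀/q₀ = 11/1; p₀² − 143·q₀² = 121 − 143 = -22.
  k = 1: m = 11, d = 22, a = ⌊(11 + 11)/22⌋ = 1; p/q = (1·11 + 1)/(1·1 + 0) = 12/1; p² − 143·q² = 144 − 143 = 1.
  The first convergent with p² − 143·q² = 1 gives the fundamental solution (x₁, y₁) = (12, 1).
Step 2: Apply the recurrence (x_{n+1}, y_{n+1}) = (x₁x_n + 143y₁y_n, x₁y_n + y₁x_n) repeatedly.
  From (x_1, y_1) = (12, 1): x_2 = 12·12 + 143·1·1 = 287; y_2 = 12·1 + 1·12 = 24.
  From (x_2, y_2) = (287, 24): x_3 = 12·287 + 143·1·24 = 6876; y_3 = 12·24 + 1·287 = 575.
  From (x_3, y_3) = (6876, 575): x_4 = 12·6876 + 143·1·575 = 164737; y_4 = 12·575 + 1·6876 = 13776.
  From (x_4, y_4) = (164737, 13776): x_5 = 12·164737 + 143·1·13776 = 3946812; y_5 = 12·13776 + 1·164737 = 330049.
  From (x_5, y_5) = (3946812, 330049): x_6 = 12·3946812 + 143·1·330049 = 94558751; y_6 = 12·330049 + 1·3946812 = 7907400.
  From (x_6, y_6) = (94558751, 7907400): x_7 = 12·94558751 + 143·1·7907400 = 2265463212; y_7 = 12·7907400 + 1·94558751 = 189447551.
Step 3: Verify x_7² - 143·y_7² = 5132323564925356944 - 5132323564925356943 = 1 (should be 1). ✓

(x_1, y_1) = (12, 1); (x_7, y_7) = (2265463212, 189447551).


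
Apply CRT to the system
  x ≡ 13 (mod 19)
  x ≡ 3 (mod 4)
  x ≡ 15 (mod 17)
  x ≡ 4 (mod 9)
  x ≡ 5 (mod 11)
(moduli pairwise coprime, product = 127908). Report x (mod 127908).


Product of moduli M = 19 · 4 · 17 · 9 · 11 = 127908.
Merge one congruence at a time:
  Start: x ≡ 13 (mod 19).
  Combine with x ≡ 3 (mod 4); new modulus lcm = 76.
    Write x = 13 + 19·t and substitute into x ≡ 3 (mod 4): 19·t ≡ 3 − 13 = -10 (mod 4).
    Reduce coefficients mod 4: 3·t ≡ 2 (mod 4).
    The inverse of 3 mod 4 is 3 (since 3·3 = 9 = 2·4 + 1), so t ≡ 3·2 = 6 ≡ 2 (mod 4).
    Then x = 13 + 19·2 = 51, valid modulo lcm(19, 4) = 76: x ≡ 51 (mod 76).
  Combine with x ≡ 15 (mod 17); new modulus lcm = 1292.
    Write x = 51 + 76·t and substitute into x ≡ 15 (mod 17): 76·t ≡ 15 − 51 = -36 (mod 17).
    Reduce coefficients mod 17: 8·t ≡ 15 (mod 17).
    The inverse of 8 mod 17 is 15 (since 8·15 = 120 = 7·17 + 1), so t ≡ 15·15 = 225 ≡ 4 (mod 17).
    Then x = 51 + 76·4 = 355, valid modulo lcm(76, 17) = 1292: x ≡ 355 (mod 1292).
  Combine with x ≡ 4 (mod 9); new modulus lcm = 11628.
    Write x = 355 + 1292·t and substitute into x ≡ 4 (mod 9): 1292·t ≡ 4 − 355 = -351 (mod 9).
    Reduce coefficients mod 9: 5·t ≡ 0 (mod 9).
    The inverse of 5 mod 9 is 2 (since 5·2 = 10 = 1·9 + 1), so t ≡ 2·0 = 0 ≡ 0 (mod 9).
    Then x = 355 + 1292·0 = 355, valid modulo lcm(1292, 9) = 11628: x ≡ 355 (mod 11628).
  Combine with x ≡ 5 (mod 11); new modulus lcm = 127908.
    Write x = 355 + 11628·t and substitute into x ≡ 5 (mod 11): 11628·t ≡ 5 − 355 = -350 (mod 11).
    Reduce coefficients mod 11: 1·t ≡ 2 (mod 11).
    So t ≡ 2 (mod 11).
    Then x = 355 + 11628·2 = 23611, valid modulo lcm(11628, 11) = 127908: x ≡ 23611 (mod 127908).
Verify against each original: 23611 mod 19 = 13, 23611 mod 4 = 3, 23611 mod 17 = 15, 23611 mod 9 = 4, 23611 mod 11 = 5.

x ≡ 23611 (mod 127908).


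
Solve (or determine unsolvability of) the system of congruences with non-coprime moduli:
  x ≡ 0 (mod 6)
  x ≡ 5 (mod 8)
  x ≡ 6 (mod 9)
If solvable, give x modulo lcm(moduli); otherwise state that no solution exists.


Moduli 6, 8, 9 are not pairwise coprime, so CRT works modulo lcm(m_i) when all pairwise compatibility conditions hold.
Pairwise compatibility: gcd(m_i, m_j) must divide a_i - a_j for every pair.
Merge one congruence at a time:
  Start: x ≡ 0 (mod 6).
  Combine with x ≡ 5 (mod 8): gcd(6, 8) = 2, and 5 - 0 = 5 is NOT divisible by 2.
    ⇒ system is inconsistent (no integer solution).

No solution (the system is inconsistent).


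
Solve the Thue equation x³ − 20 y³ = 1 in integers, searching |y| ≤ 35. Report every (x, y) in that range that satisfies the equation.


The equation is x³ - 20y³ = 1. For fixed y, x³ = 20·y³ + 1, so a solution requires the RHS to be a perfect cube.
Strategy: iterate y from -35 to 35, compute RHS = 20·y³ + 1, and check whether it is a (positive or negative) perfect cube.
Check small values of y:
  y = 0: RHS = 1 = (1)³ ⇒ x = 1 works.
  y = 1: RHS = 21 is not a perfect cube.
  y = -1: RHS = -19 is not a perfect cube.
  y = 2: RHS = 161 is not a perfect cube.
  y = -2: RHS = -159 is not a perfect cube.
  y = 3: RHS = 541 is not a perfect cube.
  y = -3: RHS = -539 is not a perfect cube.
Continuing, at y = -7: RHS = -6859 = (-19)³ ⇒ x = -19 works.
Searching the remaining y in |y| ≤ 35 finds no further solutions.
Collected solutions: (1, 0), (-19, -7).

Solutions (with |y| ≤ 35): (1, 0), (-19, -7).
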